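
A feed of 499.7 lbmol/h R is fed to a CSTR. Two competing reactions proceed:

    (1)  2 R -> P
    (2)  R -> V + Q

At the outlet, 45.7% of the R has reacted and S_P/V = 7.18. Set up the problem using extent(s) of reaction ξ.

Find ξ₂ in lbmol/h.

Conversion of R: R consumed = 0.457 × 499.7 = 228.4 lbmol/h = 2ξ₁ + 1ξ₂.
Selectivity: 1ξ₁ / (1ξ₂) = 7.18 → ξ₁ = 7.18 ξ₂.
Substitute: (2·7.18 + 1) ξ₂ = 228.4 → ξ₂ = 14.87 lbmol/h, ξ₁ = 106.7 lbmol/h.
Outlet amounts (n = n₀ + Σ ν·ξ):
  R: 499.7 − 2(106.7) − 1(14.87) = 271.3
  P: 0 + 1(106.7) = 106.7
  V: 0 + 1(14.87) = 14.87
  Q: 0 + 1(14.87) = 14.87

ξ₂ = 14.9 lbmol/h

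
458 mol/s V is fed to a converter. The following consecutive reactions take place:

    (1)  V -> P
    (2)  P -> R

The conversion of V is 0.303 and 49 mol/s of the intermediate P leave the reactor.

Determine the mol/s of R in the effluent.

89.8 mol/s

Conversion of V: V consumed = 1ξ₁ = 0.303 × 458 → ξ₁ = 138.8 mol/s.
P balance: n_P = 0 + 1ξ₁ − 1ξ₂ = 49 → ξ₂ = (1·138.8 − 49)/1 = 89.77 mol/s.
Outlet amounts (n = n₀ + Σ ν·ξ):
  V: 458 − 1(138.8) = 319.2
  P: 0 + 1(138.8) − 1(89.77) = 49
  R: 0 + 1(89.77) = 89.77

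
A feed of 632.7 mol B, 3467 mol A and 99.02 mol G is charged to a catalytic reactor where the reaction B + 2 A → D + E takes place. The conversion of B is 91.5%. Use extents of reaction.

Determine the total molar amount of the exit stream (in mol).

3620 mol

B reacted = 0.915 × 632.7 = 578.9 mol; ν_B = −1, so ξ = 578.9/1 = 578.9 mol.
Outlet amounts (n = n₀ + ν ξ):
  B: 632.7 − 1(578.9) = 53.78
  A: 3467 − 2(578.9) = 2309
  D: 0 + 1(578.9) = 578.9
  E: 0 + 1(578.9) = 578.9
  G: 99.02 (inert)
Total out = 53.78 + 2309 + 578.9 + 578.9 + 99.02 = 3620 mol.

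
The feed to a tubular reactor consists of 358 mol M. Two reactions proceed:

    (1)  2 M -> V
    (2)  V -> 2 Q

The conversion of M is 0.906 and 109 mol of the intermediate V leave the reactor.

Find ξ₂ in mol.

Conversion of M: M consumed = 2ξ₁ = 0.906 × 358 → ξ₁ = 162.2 mol.
V balance: n_V = 0 + 1ξ₁ − 1ξ₂ = 109 → ξ₂ = (1·162.2 − 109)/1 = 53.17 mol.
Outlet amounts (n = n₀ + Σ ν·ξ):
  M: 358 − 2(162.2) = 33.65
  V: 0 + 1(162.2) − 1(53.17) = 109
  Q: 0 + 2(53.17) = 106.3

ξ₂ = 53.2 mol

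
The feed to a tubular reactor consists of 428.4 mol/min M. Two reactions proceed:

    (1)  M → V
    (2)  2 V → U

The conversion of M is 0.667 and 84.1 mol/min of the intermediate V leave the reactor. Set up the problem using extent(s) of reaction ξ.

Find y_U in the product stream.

Conversion of M: M consumed = 1ξ₁ = 0.667 × 428.4 → ξ₁ = 285.7 mol/min.
V balance: n_V = 0 + 1ξ₁ − 2ξ₂ = 84.1 → ξ₂ = (1·285.7 − 84.1)/2 = 100.8 mol/min.
Outlet amounts (n = n₀ + Σ ν·ξ):
  M: 428.4 − 1(285.7) = 142.7
  V: 0 + 1(285.7) − 2(100.8) = 84.1
  U: 0 + 1(100.8) = 100.8
Total out = 327.6 mol/min; y_U = 100.8 / 327.6 = 0.3078.

0.308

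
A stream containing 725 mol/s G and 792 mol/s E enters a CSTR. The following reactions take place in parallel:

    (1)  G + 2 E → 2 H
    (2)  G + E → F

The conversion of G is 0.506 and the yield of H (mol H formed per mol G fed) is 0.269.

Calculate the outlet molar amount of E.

Yield of H: 2ξ₁ / 725 = 0.269 → ξ₁ = 97.51 mol/s.
Conversion of G: 1ξ₁ + 1ξ₂ = 0.506 × 725 = 366.9 → ξ₂ = 269.3 mol/s.
Outlet amounts (n = n₀ + Σ ν·ξ):
  G: 725 − 1(97.51) − 1(269.3) = 358.1
  E: 792 − 2(97.51) − 1(269.3) = 327.6
  H: 0 + 2(97.51) = 195
  F: 0 + 1(269.3) = 269.3

328 mol/s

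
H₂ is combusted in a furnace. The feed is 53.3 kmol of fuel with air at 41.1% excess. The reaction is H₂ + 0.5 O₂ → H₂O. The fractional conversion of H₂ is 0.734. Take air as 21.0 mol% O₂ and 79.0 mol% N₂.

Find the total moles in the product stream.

213 kmol

Stoichiometric O₂ = 0.5 × 53.3 = 26.65 kmol; O₂ fed = 26.65 × 1.411 = 37.6 kmol.
N₂ fed = 37.6 × 79/21 = 141.5 kmol.
Fuel reacted = 0.734 × 53.3 → ξ = 39.12 kmol.
Outlet (n = n₀ + ν ξ):
  H₂: 53.3 − 1(39.12) = 14.18
  O₂: 37.6 − 0.5(39.12) = 18.04
  N₂: 141.5 (inert)
  H₂O: 0 + 1(39.12) = 39.12
Total out = 14.18 + 18.04 + 141.5 + 39.12 = 212.8 kmol.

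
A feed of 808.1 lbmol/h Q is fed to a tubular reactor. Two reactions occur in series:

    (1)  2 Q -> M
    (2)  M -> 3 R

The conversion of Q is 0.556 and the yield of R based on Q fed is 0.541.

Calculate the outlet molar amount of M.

78.9 lbmol/h

Conversion of Q: Q consumed = 2ξ₁ = 0.556 × 808.1 → ξ₁ = 224.7 lbmol/h.
Yield of R: 3ξ₂ / 808.1 = 0.541 → ξ₂ = 145.7 lbmol/h.
Outlet amounts (n = n₀ + Σ ν·ξ):
  Q: 808.1 − 2(224.7) = 358.8
  M: 0 + 1(224.7) − 1(145.7) = 78.92
  R: 0 + 3(145.7) = 437.2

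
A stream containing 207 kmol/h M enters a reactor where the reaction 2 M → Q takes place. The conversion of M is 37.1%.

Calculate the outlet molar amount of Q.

38.4 kmol/h

M reacted = 0.371 × 207 = 76.8 kmol/h; ν_M = −2, so ξ = 76.8/2 = 38.4 kmol/h.
Outlet amounts (n = n₀ + ν ξ):
  M: 207 − 2(38.4) = 130.2
  Q: 0 + 1(38.4) = 38.4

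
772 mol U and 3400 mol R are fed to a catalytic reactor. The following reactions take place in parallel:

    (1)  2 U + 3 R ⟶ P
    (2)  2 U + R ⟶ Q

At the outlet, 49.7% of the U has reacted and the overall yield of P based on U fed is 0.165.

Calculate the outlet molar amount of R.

2950 mol

Yield of P: 1ξ₁ / 772 = 0.165 → ξ₁ = 127.4 mol.
Conversion of U: 2ξ₁ + 2ξ₂ = 0.497 × 772 = 383.7 → ξ₂ = 64.46 mol.
Outlet amounts (n = n₀ + Σ ν·ξ):
  U: 772 − 2(127.4) − 2(64.46) = 388.3
  R: 3400 − 3(127.4) − 1(64.46) = 2953
  P: 0 + 1(127.4) = 127.4
  Q: 0 + 1(64.46) = 64.46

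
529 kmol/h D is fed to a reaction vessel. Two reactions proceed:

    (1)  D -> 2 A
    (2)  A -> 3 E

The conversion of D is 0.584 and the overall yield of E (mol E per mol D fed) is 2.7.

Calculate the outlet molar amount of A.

142 kmol/h

Conversion of D: D consumed = 1ξ₁ = 0.584 × 529 → ξ₁ = 308.9 kmol/h.
Yield of E: 3ξ₂ / 529 = 2.7 → ξ₂ = 476.1 kmol/h.
Outlet amounts (n = n₀ + Σ ν·ξ):
  D: 529 − 1(308.9) = 220.1
  A: 0 + 2(308.9) − 1(476.1) = 141.8
  E: 0 + 3(476.1) = 1428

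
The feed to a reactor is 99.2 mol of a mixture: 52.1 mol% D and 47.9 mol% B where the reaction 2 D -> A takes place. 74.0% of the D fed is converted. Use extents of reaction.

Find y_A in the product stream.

D reacted = 0.74 × 51.68 = 38.25 mol; ν_D = −2, so ξ = 38.25/2 = 19.12 mol.
Outlet amounts (n = n₀ + ν ξ):
  D: 51.68 − 2(19.12) = 13.44
  A: 0 + 1(19.12) = 19.12
  B: 47.52 (inert)
Total out = 80.08 mol; y_A = 19.12 / 80.08 = 0.2388.

0.239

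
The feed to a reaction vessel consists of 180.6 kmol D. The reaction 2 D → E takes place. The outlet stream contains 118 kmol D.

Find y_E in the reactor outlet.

0.21

For D: n = n₀ − 2ξ → 118 = 180.6 − 2ξ, giving ξ = 31.3 kmol.
Outlet amounts (n = n₀ + ν ξ):
  D: 180.6 − 2(31.3) = 118
  E: 0 + 1(31.3) = 31.3
Total out = 149.3 kmol; y_E = 31.3 / 149.3 = 0.2096.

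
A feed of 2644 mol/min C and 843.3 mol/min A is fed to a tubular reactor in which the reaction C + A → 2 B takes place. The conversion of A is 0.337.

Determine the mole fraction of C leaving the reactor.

0.677

A reacted = 0.337 × 843.3 = 284.2 mol/min; ν_A = −1, so ξ = 284.2/1 = 284.2 mol/min.
Outlet amounts (n = n₀ + ν ξ):
  C: 2644 − 1(284.2) = 2360
  A: 843.3 − 1(284.2) = 559.1
  B: 0 + 2(284.2) = 568.4
Total out = 3487 mol/min; y_C = 2360 / 3487 = 0.6767.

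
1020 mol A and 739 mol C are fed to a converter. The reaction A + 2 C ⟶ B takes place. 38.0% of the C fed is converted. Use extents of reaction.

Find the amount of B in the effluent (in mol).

140 mol

C reacted = 0.38 × 739 = 280.8 mol; ν_C = −2, so ξ = 280.8/2 = 140.4 mol.
Outlet amounts (n = n₀ + ν ξ):
  A: 1020 − 1(140.4) = 879.6
  C: 739 − 2(140.4) = 458.2
  B: 0 + 1(140.4) = 140.4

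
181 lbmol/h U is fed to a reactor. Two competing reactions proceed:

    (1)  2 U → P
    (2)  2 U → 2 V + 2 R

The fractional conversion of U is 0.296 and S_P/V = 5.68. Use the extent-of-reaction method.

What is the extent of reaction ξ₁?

Conversion of U: U consumed = 0.296 × 181 = 53.58 lbmol/h = 2ξ₁ + 2ξ₂.
Selectivity: 1ξ₁ / (2ξ₂) = 5.68 → ξ₁ = 11.36 ξ₂.
Substitute: (2·11.36 + 2) ξ₂ = 53.58 → ξ₂ = 2.167 lbmol/h, ξ₁ = 24.62 lbmol/h.
Outlet amounts (n = n₀ + Σ ν·ξ):
  U: 181 − 2(24.62) − 2(2.167) = 127.4
  P: 0 + 1(24.62) = 24.62
  V: 0 + 2(2.167) = 4.335
  R: 0 + 2(2.167) = 4.335

ξ₁ = 24.6 lbmol/h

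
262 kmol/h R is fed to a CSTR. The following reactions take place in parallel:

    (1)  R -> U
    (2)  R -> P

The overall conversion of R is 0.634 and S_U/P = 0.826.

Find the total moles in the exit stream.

Conversion of R: R consumed = 0.634 × 262 = 166.1 kmol/h = 1ξ₁ + 1ξ₂.
Selectivity: 1ξ₁ / (1ξ₂) = 0.826 → ξ₁ = 0.826 ξ₂.
Substitute: (1·0.826 + 1) ξ₂ = 166.1 → ξ₂ = 90.97 kmol/h, ξ₁ = 75.14 kmol/h.
Outlet amounts (n = n₀ + Σ ν·ξ):
  R: 262 − 1(75.14) − 1(90.97) = 95.89
  U: 0 + 1(75.14) = 75.14
  P: 0 + 1(90.97) = 90.97
Total out = 95.89 + 75.14 + 90.97 = 262 kmol/h.

262 kmol/h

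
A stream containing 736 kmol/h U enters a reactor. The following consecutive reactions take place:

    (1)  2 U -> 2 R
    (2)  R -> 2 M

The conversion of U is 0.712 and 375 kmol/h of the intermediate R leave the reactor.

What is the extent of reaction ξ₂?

ξ₂ = 149 kmol/h

Conversion of U: U consumed = 2ξ₁ = 0.712 × 736 → ξ₁ = 262 kmol/h.
R balance: n_R = 0 + 2ξ₁ − 1ξ₂ = 375 → ξ₂ = (2·262 − 375)/1 = 149 kmol/h.
Outlet amounts (n = n₀ + Σ ν·ξ):
  U: 736 − 2(262) = 212
  R: 0 + 2(262) − 1(149) = 375
  M: 0 + 2(149) = 298.1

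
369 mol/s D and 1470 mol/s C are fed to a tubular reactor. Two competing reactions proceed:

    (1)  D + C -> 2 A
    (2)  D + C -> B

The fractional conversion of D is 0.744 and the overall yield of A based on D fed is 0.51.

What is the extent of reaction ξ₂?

ξ₂ = 180 mol/s

Yield of A: 2ξ₁ / 369 = 0.51 → ξ₁ = 94.09 mol/s.
Conversion of D: 1ξ₁ + 1ξ₂ = 0.744 × 369 = 274.5 → ξ₂ = 180.4 mol/s.
Outlet amounts (n = n₀ + Σ ν·ξ):
  D: 369 − 1(94.09) − 1(180.4) = 94.46
  C: 1470 − 1(94.09) − 1(180.4) = 1195
  A: 0 + 2(94.09) = 188.2
  B: 0 + 1(180.4) = 180.4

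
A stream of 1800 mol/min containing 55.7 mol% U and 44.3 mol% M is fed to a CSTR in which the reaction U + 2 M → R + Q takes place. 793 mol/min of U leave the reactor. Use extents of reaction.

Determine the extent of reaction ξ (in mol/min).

For U: n = n₀ − 1ξ → 793 = 1003 − 1ξ, giving ξ = 209.6 mol/min.
Outlet amounts (n = n₀ + ν ξ):
  U: 1003 − 1(209.6) = 793
  M: 797.4 − 2(209.6) = 378.2
  R: 0 + 1(209.6) = 209.6
  Q: 0 + 1(209.6) = 209.6

ξ = 210 mol/min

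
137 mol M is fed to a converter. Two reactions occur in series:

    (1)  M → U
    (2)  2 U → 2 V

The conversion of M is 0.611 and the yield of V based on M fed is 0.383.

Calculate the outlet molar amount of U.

31.2 mol

Conversion of M: M consumed = 1ξ₁ = 0.611 × 137 → ξ₁ = 83.71 mol.
Yield of V: 2ξ₂ / 137 = 0.383 → ξ₂ = 26.24 mol.
Outlet amounts (n = n₀ + Σ ν·ξ):
  M: 137 − 1(83.71) = 53.29
  U: 0 + 1(83.71) − 2(26.24) = 31.24
  V: 0 + 2(26.24) = 52.47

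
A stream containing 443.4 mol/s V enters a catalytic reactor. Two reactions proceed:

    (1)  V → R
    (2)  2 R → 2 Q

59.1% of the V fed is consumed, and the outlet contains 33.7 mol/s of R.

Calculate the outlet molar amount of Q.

228 mol/s

Conversion of V: V consumed = 1ξ₁ = 0.591 × 443.4 → ξ₁ = 262 mol/s.
R balance: n_R = 0 + 1ξ₁ − 2ξ₂ = 33.7 → ξ₂ = (1·262 − 33.7)/2 = 114.2 mol/s.
Outlet amounts (n = n₀ + Σ ν·ξ):
  V: 443.4 − 1(262) = 181.4
  R: 0 + 1(262) − 2(114.2) = 33.7
  Q: 0 + 2(114.2) = 228.3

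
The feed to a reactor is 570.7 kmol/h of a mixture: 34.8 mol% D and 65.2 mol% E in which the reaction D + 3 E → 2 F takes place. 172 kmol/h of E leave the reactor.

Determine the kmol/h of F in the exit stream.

For E: n = n₀ − 3ξ → 172 = 372.1 − 3ξ, giving ξ = 66.7 kmol/h.
Outlet amounts (n = n₀ + ν ξ):
  D: 198.6 − 1(66.7) = 131.9
  E: 372.1 − 3(66.7) = 172
  F: 0 + 2(66.7) = 133.4

133 kmol/h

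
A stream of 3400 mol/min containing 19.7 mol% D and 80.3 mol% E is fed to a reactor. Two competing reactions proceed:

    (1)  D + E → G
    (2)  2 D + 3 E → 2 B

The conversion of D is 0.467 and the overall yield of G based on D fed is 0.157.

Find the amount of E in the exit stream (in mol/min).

Yield of G: 1ξ₁ / 669.8 = 0.157 → ξ₁ = 105.2 mol/min.
Conversion of D: 1ξ₁ + 2ξ₂ = 0.467 × 669.8 = 312.8 → ξ₂ = 103.8 mol/min.
Outlet amounts (n = n₀ + Σ ν·ξ):
  D: 669.8 − 1(105.2) − 2(103.8) = 357
  E: 2730 − 1(105.2) − 3(103.8) = 2314
  G: 0 + 1(105.2) = 105.2
  B: 0 + 2(103.8) = 207.6

2310 mol/min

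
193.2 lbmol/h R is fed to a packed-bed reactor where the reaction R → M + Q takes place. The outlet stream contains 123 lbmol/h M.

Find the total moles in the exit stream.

316 lbmol/h

For M: n = n₀ + 1ξ → 123 = 0 + 1ξ, giving ξ = 123 lbmol/h.
Outlet amounts (n = n₀ + ν ξ):
  R: 193.2 − 1(123) = 70.2
  M: 0 + 1(123) = 123
  Q: 0 + 1(123) = 123
Total out = 70.2 + 123 + 123 = 316.2 lbmol/h.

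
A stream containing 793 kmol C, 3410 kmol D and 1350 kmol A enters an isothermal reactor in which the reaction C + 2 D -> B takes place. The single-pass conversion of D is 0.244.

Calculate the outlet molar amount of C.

D reacted = 0.244 × 3410 = 832 kmol; ν_D = −2, so ξ = 832/2 = 416 kmol.
Outlet amounts (n = n₀ + ν ξ):
  C: 793 − 1(416) = 377
  D: 3410 − 2(416) = 2578
  B: 0 + 1(416) = 416
  A: 1350 (inert)

377 kmol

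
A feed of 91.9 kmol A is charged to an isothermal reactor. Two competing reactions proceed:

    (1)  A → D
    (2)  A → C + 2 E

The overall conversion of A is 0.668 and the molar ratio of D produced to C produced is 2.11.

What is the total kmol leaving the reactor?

Conversion of A: A consumed = 0.668 × 91.9 = 61.39 kmol = 1ξ₁ + 1ξ₂.
Selectivity: 1ξ₁ / (1ξ₂) = 2.11 → ξ₁ = 2.11 ξ₂.
Substitute: (1·2.11 + 1) ξ₂ = 61.39 → ξ₂ = 19.74 kmol, ξ₁ = 41.65 kmol.
Outlet amounts (n = n₀ + Σ ν·ξ):
  A: 91.9 − 1(41.65) − 1(19.74) = 30.51
  D: 0 + 1(41.65) = 41.65
  C: 0 + 1(19.74) = 19.74
  E: 0 + 2(19.74) = 39.48
Total out = 30.51 + 41.65 + 19.74 + 39.48 = 131.4 kmol.

131 kmol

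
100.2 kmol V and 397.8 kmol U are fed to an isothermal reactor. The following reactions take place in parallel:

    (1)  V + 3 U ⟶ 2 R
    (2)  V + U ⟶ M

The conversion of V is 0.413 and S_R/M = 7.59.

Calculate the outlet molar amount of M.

8.63 kmol

Conversion of V: V consumed = 0.413 × 100.2 = 41.38 kmol = 1ξ₁ + 1ξ₂.
Selectivity: 2ξ₁ / (1ξ₂) = 7.59 → ξ₁ = 3.795 ξ₂.
Substitute: (1·3.795 + 1) ξ₂ = 41.38 → ξ₂ = 8.63 kmol, ξ₁ = 32.75 kmol.
Outlet amounts (n = n₀ + Σ ν·ξ):
  V: 100.2 − 1(32.75) − 1(8.63) = 58.82
  U: 397.8 − 3(32.75) − 1(8.63) = 290.9
  R: 0 + 2(32.75) = 65.5
  M: 0 + 1(8.63) = 8.63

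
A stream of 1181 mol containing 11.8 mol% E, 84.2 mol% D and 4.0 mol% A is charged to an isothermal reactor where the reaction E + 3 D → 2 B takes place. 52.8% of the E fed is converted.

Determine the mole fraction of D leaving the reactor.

0.748

E reacted = 0.528 × 139.4 = 73.58 mol; ν_E = −1, so ξ = 73.58/1 = 73.58 mol.
Outlet amounts (n = n₀ + ν ξ):
  E: 139.4 − 1(73.58) = 65.78
  D: 994.4 − 3(73.58) = 773.7
  B: 0 + 2(73.58) = 147.2
  A: 47.24 (inert)
Total out = 1034 mol; y_D = 773.7 / 1034 = 0.7483.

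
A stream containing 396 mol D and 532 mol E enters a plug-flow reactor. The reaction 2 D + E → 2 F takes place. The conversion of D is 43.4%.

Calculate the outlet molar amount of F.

172 mol

D reacted = 0.434 × 396 = 171.9 mol; ν_D = −2, so ξ = 171.9/2 = 85.93 mol.
Outlet amounts (n = n₀ + ν ξ):
  D: 396 − 2(85.93) = 224.1
  E: 532 − 1(85.93) = 446.1
  F: 0 + 2(85.93) = 171.9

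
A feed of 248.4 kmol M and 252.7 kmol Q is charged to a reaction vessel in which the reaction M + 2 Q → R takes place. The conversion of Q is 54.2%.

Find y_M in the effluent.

Q reacted = 0.542 × 252.7 = 137 kmol; ν_Q = −2, so ξ = 137/2 = 68.48 kmol.
Outlet amounts (n = n₀ + ν ξ):
  M: 248.4 − 1(68.48) = 179.9
  Q: 252.7 − 2(68.48) = 115.7
  R: 0 + 1(68.48) = 68.48
Total out = 364.1 kmol; y_M = 179.9 / 364.1 = 0.4941.

0.494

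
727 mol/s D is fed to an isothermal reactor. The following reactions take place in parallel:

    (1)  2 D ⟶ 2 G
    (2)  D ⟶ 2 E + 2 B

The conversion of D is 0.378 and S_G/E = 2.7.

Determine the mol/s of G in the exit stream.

232 mol/s

Conversion of D: D consumed = 0.378 × 727 = 274.8 mol/s = 2ξ₁ + 1ξ₂.
Selectivity: 2ξ₁ / (2ξ₂) = 2.7 → ξ₁ = 2.7 ξ₂.
Substitute: (2·2.7 + 1) ξ₂ = 274.8 → ξ₂ = 42.94 mol/s, ξ₁ = 115.9 mol/s.
Outlet amounts (n = n₀ + Σ ν·ξ):
  D: 727 − 2(115.9) − 1(42.94) = 452.2
  G: 0 + 2(115.9) = 231.9
  E: 0 + 2(42.94) = 85.88
  B: 0 + 2(42.94) = 85.88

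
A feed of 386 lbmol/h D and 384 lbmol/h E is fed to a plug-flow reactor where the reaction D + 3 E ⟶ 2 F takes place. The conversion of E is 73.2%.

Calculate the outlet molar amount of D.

292 lbmol/h

E reacted = 0.732 × 384 = 281.1 lbmol/h; ν_E = −3, so ξ = 281.1/3 = 93.7 lbmol/h.
Outlet amounts (n = n₀ + ν ξ):
  D: 386 − 1(93.7) = 292.3
  E: 384 − 3(93.7) = 102.9
  F: 0 + 2(93.7) = 187.4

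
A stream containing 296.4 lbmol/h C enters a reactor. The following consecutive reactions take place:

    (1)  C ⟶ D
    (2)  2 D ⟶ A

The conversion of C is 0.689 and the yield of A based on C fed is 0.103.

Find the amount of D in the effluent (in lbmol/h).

Conversion of C: C consumed = 1ξ₁ = 0.689 × 296.4 → ξ₁ = 204.2 lbmol/h.
Yield of A: 1ξ₂ / 296.4 = 0.103 → ξ₂ = 30.53 lbmol/h.
Outlet amounts (n = n₀ + Σ ν·ξ):
  C: 296.4 − 1(204.2) = 92.18
  D: 0 + 1(204.2) − 2(30.53) = 143.2
  A: 0 + 1(30.53) = 30.53

143 lbmol/h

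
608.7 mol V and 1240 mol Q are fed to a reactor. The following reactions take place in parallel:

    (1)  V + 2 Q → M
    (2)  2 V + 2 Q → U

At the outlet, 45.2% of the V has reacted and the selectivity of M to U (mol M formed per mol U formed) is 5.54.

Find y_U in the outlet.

Conversion of V: V consumed = 0.452 × 608.7 = 275.1 mol = 1ξ₁ + 2ξ₂.
Selectivity: 1ξ₁ / (1ξ₂) = 5.54 → ξ₁ = 5.54 ξ₂.
Substitute: (1·5.54 + 2) ξ₂ = 275.1 → ξ₂ = 36.49 mol, ξ₁ = 202.2 mol.
Outlet amounts (n = n₀ + Σ ν·ξ):
  V: 608.7 − 1(202.2) − 2(36.49) = 333.6
  Q: 1240 − 2(202.2) − 2(36.49) = 762.7
  M: 0 + 1(202.2) = 202.2
  U: 0 + 1(36.49) = 36.49
Total out = 1335 mol; y_U = 36.49 / 1335 = 0.02733.

0.0273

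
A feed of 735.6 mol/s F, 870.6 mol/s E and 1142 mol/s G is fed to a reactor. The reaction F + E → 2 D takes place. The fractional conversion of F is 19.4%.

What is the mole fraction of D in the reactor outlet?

F reacted = 0.194 × 735.6 = 142.7 mol/s; ν_F = −1, so ξ = 142.7/1 = 142.7 mol/s.
Outlet amounts (n = n₀ + ν ξ):
  F: 735.6 − 1(142.7) = 592.9
  E: 870.6 − 1(142.7) = 727.9
  D: 0 + 2(142.7) = 285.4
  G: 1142 (inert)
Total out = 2748 mol/s; y_D = 285.4 / 2748 = 0.1039.

0.104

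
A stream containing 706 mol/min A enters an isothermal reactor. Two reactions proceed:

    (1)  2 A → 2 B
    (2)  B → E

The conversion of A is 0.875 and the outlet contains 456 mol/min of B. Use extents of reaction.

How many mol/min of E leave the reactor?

162 mol/min

Conversion of A: A consumed = 2ξ₁ = 0.875 × 706 → ξ₁ = 308.9 mol/min.
B balance: n_B = 0 + 2ξ₁ − 1ξ₂ = 456 → ξ₂ = (2·308.9 − 456)/1 = 161.8 mol/min.
Outlet amounts (n = n₀ + Σ ν·ξ):
  A: 706 − 2(308.9) = 88.25
  B: 0 + 2(308.9) − 1(161.8) = 456
  E: 0 + 1(161.8) = 161.8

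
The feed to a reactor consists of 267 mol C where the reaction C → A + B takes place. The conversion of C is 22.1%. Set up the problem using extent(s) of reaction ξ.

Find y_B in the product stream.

C reacted = 0.221 × 267 = 59.01 mol; ν_C = −1, so ξ = 59.01/1 = 59.01 mol.
Outlet amounts (n = n₀ + ν ξ):
  C: 267 − 1(59.01) = 208
  A: 0 + 1(59.01) = 59.01
  B: 0 + 1(59.01) = 59.01
Total out = 326 mol; y_B = 59.01 / 326 = 0.181.

0.181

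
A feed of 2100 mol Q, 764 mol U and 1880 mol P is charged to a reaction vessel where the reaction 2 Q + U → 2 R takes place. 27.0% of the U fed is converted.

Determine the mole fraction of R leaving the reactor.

0.0909

U reacted = 0.27 × 764 = 206.3 mol; ν_U = −1, so ξ = 206.3/1 = 206.3 mol.
Outlet amounts (n = n₀ + ν ξ):
  Q: 2100 − 2(206.3) = 1687
  U: 764 − 1(206.3) = 557.7
  R: 0 + 2(206.3) = 412.6
  P: 1880 (inert)
Total out = 4538 mol; y_R = 412.6 / 4538 = 0.09092.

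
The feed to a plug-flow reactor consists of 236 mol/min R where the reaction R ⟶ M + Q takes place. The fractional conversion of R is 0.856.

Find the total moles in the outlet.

R reacted = 0.856 × 236 = 202 mol/min; ν_R = −1, so ξ = 202/1 = 202 mol/min.
Outlet amounts (n = n₀ + ν ξ):
  R: 236 − 1(202) = 33.98
  M: 0 + 1(202) = 202
  Q: 0 + 1(202) = 202
Total out = 33.98 + 202 + 202 = 438 mol/min.

438 mol/min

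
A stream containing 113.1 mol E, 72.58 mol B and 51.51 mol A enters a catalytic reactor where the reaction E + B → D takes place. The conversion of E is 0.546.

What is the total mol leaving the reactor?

175 mol

E reacted = 0.546 × 113.1 = 61.75 mol; ν_E = −1, so ξ = 61.75/1 = 61.75 mol.
Outlet amounts (n = n₀ + ν ξ):
  E: 113.1 − 1(61.75) = 51.35
  B: 72.58 − 1(61.75) = 10.83
  D: 0 + 1(61.75) = 61.75
  A: 51.51 (inert)
Total out = 51.35 + 10.83 + 61.75 + 51.51 = 175.4 mol.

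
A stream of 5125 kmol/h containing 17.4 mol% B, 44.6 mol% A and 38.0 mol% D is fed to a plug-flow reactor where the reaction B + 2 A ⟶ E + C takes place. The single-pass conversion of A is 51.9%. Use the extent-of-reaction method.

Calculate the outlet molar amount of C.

593 kmol/h

A reacted = 0.519 × 2286 = 1186 kmol/h; ν_A = −2, so ξ = 1186/2 = 593.2 kmol/h.
Outlet amounts (n = n₀ + ν ξ):
  B: 891.7 − 1(593.2) = 298.6
  A: 2286 − 2(593.2) = 1099
  E: 0 + 1(593.2) = 593.2
  C: 0 + 1(593.2) = 593.2
  D: 1948 (inert)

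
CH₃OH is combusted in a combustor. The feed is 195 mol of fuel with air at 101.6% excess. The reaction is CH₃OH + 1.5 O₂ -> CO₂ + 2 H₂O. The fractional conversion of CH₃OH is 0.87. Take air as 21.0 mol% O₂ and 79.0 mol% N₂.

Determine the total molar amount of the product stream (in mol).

Stoichiometric O₂ = 1.5 × 195 = 292.5 mol; O₂ fed = 292.5 × 2.016 = 589.7 mol.
N₂ fed = 589.7 × 79/21 = 2218 mol.
Fuel reacted = 0.87 × 195 → ξ = 169.7 mol.
Outlet (n = n₀ + ν ξ):
  CH₃OH: 195 − 1(169.7) = 25.35
  O₂: 589.7 − 1.5(169.7) = 335.2
  N₂: 2218 (inert)
  CO₂: 0 + 1(169.7) = 169.7
  H₂O: 0 + 2(169.7) = 339.3
Total out = 25.35 + 335.2 + 2218 + 169.7 + 339.3 = 3088 mol.

3090 mol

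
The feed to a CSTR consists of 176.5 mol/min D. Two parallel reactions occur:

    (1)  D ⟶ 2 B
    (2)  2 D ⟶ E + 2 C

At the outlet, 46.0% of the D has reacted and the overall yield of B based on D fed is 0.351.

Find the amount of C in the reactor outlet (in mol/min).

50.2 mol/min

Yield of B: 2ξ₁ / 176.5 = 0.351 → ξ₁ = 30.98 mol/min.
Conversion of D: 1ξ₁ + 2ξ₂ = 0.46 × 176.5 = 81.19 → ξ₂ = 25.11 mol/min.
Outlet amounts (n = n₀ + Σ ν·ξ):
  D: 176.5 − 1(30.98) − 2(25.11) = 95.31
  B: 0 + 2(30.98) = 61.95
  E: 0 + 1(25.11) = 25.11
  C: 0 + 2(25.11) = 50.21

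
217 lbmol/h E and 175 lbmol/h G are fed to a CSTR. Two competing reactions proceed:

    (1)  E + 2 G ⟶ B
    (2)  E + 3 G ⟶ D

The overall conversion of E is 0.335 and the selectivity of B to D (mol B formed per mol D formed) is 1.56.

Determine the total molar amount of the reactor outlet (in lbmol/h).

Conversion of E: E consumed = 0.335 × 217 = 72.7 lbmol/h = 1ξ₁ + 1ξ₂.
Selectivity: 1ξ₁ / (1ξ₂) = 1.56 → ξ₁ = 1.56 ξ₂.
Substitute: (1·1.56 + 1) ξ₂ = 72.7 → ξ₂ = 28.4 lbmol/h, ξ₁ = 44.3 lbmol/h.
Outlet amounts (n = n₀ + Σ ν·ξ):
  E: 217 − 1(44.3) − 1(28.4) = 144.3
  G: 175 − 2(44.3) − 3(28.4) = 1.214
  B: 0 + 1(44.3) = 44.3
  D: 0 + 1(28.4) = 28.4
Total out = 144.3 + 1.214 + 44.3 + 28.4 = 218.2 lbmol/h.

218 lbmol/h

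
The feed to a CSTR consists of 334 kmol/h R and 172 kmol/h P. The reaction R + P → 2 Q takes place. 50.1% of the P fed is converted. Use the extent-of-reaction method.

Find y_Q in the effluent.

0.341

P reacted = 0.501 × 172 = 86.17 kmol/h; ν_P = −1, so ξ = 86.17/1 = 86.17 kmol/h.
Outlet amounts (n = n₀ + ν ξ):
  R: 334 − 1(86.17) = 247.8
  P: 172 − 1(86.17) = 85.83
  Q: 0 + 2(86.17) = 172.3
Total out = 506 kmol/h; y_Q = 172.3 / 506 = 0.3406.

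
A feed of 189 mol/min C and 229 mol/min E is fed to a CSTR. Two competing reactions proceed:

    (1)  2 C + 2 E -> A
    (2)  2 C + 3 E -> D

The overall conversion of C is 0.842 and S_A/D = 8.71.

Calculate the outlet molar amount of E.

61.7 mol/min

Conversion of C: C consumed = 0.842 × 189 = 159.1 mol/min = 2ξ₁ + 2ξ₂.
Selectivity: 1ξ₁ / (1ξ₂) = 8.71 → ξ₁ = 8.71 ξ₂.
Substitute: (2·8.71 + 2) ξ₂ = 159.1 → ξ₂ = 8.195 mol/min, ξ₁ = 71.37 mol/min.
Outlet amounts (n = n₀ + Σ ν·ξ):
  C: 189 − 2(71.37) − 2(8.195) = 29.86
  E: 229 − 2(71.37) − 3(8.195) = 61.67
  A: 0 + 1(71.37) = 71.37
  D: 0 + 1(8.195) = 8.195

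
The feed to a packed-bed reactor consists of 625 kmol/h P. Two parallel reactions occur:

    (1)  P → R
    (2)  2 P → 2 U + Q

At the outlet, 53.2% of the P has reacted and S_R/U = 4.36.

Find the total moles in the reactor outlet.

656 kmol/h

Conversion of P: P consumed = 0.532 × 625 = 332.5 kmol/h = 1ξ₁ + 2ξ₂.
Selectivity: 1ξ₁ / (2ξ₂) = 4.36 → ξ₁ = 8.72 ξ₂.
Substitute: (1·8.72 + 2) ξ₂ = 332.5 → ξ₂ = 31.02 kmol/h, ξ₁ = 270.5 kmol/h.
Outlet amounts (n = n₀ + Σ ν·ξ):
  P: 625 − 1(270.5) − 2(31.02) = 292.5
  R: 0 + 1(270.5) = 270.5
  U: 0 + 2(31.02) = 62.03
  Q: 0 + 1(31.02) = 31.02
Total out = 292.5 + 270.5 + 62.03 + 31.02 = 656 kmol/h.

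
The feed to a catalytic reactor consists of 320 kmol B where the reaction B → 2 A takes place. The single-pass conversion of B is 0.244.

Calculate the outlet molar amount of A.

156 kmol

B reacted = 0.244 × 320 = 78.08 kmol; ν_B = −1, so ξ = 78.08/1 = 78.08 kmol.
Outlet amounts (n = n₀ + ν ξ):
  B: 320 − 1(78.08) = 241.9
  A: 0 + 2(78.08) = 156.2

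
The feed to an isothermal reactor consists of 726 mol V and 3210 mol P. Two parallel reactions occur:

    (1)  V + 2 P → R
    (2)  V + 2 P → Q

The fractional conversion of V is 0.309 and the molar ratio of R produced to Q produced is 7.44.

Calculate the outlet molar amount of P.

2760 mol

Conversion of V: V consumed = 0.309 × 726 = 224.3 mol = 1ξ₁ + 1ξ₂.
Selectivity: 1ξ₁ / (1ξ₂) = 7.44 → ξ₁ = 7.44 ξ₂.
Substitute: (1·7.44 + 1) ξ₂ = 224.3 → ξ₂ = 26.58 mol, ξ₁ = 197.8 mol.
Outlet amounts (n = n₀ + Σ ν·ξ):
  V: 726 − 1(197.8) − 1(26.58) = 501.7
  P: 3210 − 2(197.8) − 2(26.58) = 2761
  R: 0 + 1(197.8) = 197.8
  Q: 0 + 1(26.58) = 26.58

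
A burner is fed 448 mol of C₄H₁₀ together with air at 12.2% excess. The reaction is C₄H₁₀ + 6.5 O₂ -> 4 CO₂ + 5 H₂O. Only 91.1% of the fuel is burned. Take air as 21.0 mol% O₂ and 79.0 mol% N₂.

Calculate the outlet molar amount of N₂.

Stoichiometric O₂ = 6.5 × 448 = 2912 mol; O₂ fed = 2912 × 1.122 = 3267 mol.
N₂ fed = 3267 × 79/21 = 12290 mol.
Fuel reacted = 0.911 × 448 → ξ = 408.1 mol.
Outlet (n = n₀ + ν ξ):
  C₄H₁₀: 448 − 1(408.1) = 39.87
  O₂: 3267 − 6.5(408.1) = 614.4
  N₂: 12290 (inert)
  CO₂: 0 + 4(408.1) = 1633
  H₂O: 0 + 5(408.1) = 2041

12300 mol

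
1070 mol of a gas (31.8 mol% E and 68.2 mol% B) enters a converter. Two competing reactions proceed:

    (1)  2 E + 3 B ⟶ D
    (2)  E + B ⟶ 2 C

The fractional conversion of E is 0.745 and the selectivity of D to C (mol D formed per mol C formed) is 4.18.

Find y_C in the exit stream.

0.0484

Conversion of E: E consumed = 0.745 × 340.3 = 253.5 mol = 2ξ₁ + 1ξ₂.
Selectivity: 1ξ₁ / (2ξ₂) = 4.18 → ξ₁ = 8.36 ξ₂.
Substitute: (2·8.36 + 1) ξ₂ = 253.5 → ξ₂ = 14.31 mol, ξ₁ = 119.6 mol.
Outlet amounts (n = n₀ + Σ ν·ξ):
  E: 340.3 − 2(119.6) − 1(14.31) = 86.77
  B: 729.7 − 3(119.6) − 1(14.31) = 356.7
  D: 0 + 1(119.6) = 119.6
  C: 0 + 2(14.31) = 28.61
Total out = 591.6 mol; y_C = 28.61 / 591.6 = 0.04836.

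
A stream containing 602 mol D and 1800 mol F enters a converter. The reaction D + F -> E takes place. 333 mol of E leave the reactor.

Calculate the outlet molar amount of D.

269 mol

For E: n = n₀ + 1ξ → 333 = 0 + 1ξ, giving ξ = 333 mol.
Outlet amounts (n = n₀ + ν ξ):
  D: 602 − 1(333) = 269
  F: 1800 − 1(333) = 1467
  E: 0 + 1(333) = 333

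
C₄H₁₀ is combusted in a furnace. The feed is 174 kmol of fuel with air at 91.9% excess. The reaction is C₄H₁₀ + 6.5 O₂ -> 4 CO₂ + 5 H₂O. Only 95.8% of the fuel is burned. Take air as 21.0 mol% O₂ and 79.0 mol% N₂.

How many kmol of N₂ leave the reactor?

Stoichiometric O₂ = 6.5 × 174 = 1131 kmol; O₂ fed = 1131 × 1.919 = 2170 kmol.
N₂ fed = 2170 × 79/21 = 8165 kmol.
Fuel reacted = 0.958 × 174 → ξ = 166.7 kmol.
Outlet (n = n₀ + ν ξ):
  C₄H₁₀: 174 − 1(166.7) = 7.308
  O₂: 2170 − 6.5(166.7) = 1087
  N₂: 8165 (inert)
  CO₂: 0 + 4(166.7) = 666.8
  H₂O: 0 + 5(166.7) = 833.5

8160 kmol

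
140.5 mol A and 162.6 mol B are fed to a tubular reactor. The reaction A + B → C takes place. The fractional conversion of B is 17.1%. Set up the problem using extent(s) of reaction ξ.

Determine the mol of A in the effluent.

B reacted = 0.171 × 162.6 = 27.8 mol; ν_B = −1, so ξ = 27.8/1 = 27.8 mol.
Outlet amounts (n = n₀ + ν ξ):
  A: 140.5 − 1(27.8) = 112.7
  B: 162.6 − 1(27.8) = 134.8
  C: 0 + 1(27.8) = 27.8

113 mol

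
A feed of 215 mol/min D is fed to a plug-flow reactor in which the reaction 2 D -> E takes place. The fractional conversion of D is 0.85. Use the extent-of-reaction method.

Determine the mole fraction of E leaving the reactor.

0.739

D reacted = 0.85 × 215 = 182.8 mol/min; ν_D = −2, so ξ = 182.8/2 = 91.38 mol/min.
Outlet amounts (n = n₀ + ν ξ):
  D: 215 − 2(91.38) = 32.25
  E: 0 + 1(91.38) = 91.38
Total out = 123.6 mol/min; y_E = 91.38 / 123.6 = 0.7391.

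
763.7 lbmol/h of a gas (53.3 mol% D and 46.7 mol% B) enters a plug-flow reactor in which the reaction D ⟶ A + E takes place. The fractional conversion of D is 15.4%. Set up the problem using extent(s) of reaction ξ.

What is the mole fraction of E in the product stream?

D reacted = 0.154 × 407.1 = 62.69 lbmol/h; ν_D = −1, so ξ = 62.69/1 = 62.69 lbmol/h.
Outlet amounts (n = n₀ + ν ξ):
  D: 407.1 − 1(62.69) = 344.4
  A: 0 + 1(62.69) = 62.69
  E: 0 + 1(62.69) = 62.69
  B: 356.6 (inert)
Total out = 826.4 lbmol/h; y_E = 62.69 / 826.4 = 0.07586.

0.0759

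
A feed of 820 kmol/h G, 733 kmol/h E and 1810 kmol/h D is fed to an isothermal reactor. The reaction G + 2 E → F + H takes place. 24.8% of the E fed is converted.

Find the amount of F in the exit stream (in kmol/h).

90.9 kmol/h

E reacted = 0.248 × 733 = 181.8 kmol/h; ν_E = −2, so ξ = 181.8/2 = 90.89 kmol/h.
Outlet amounts (n = n₀ + ν ξ):
  G: 820 − 1(90.89) = 729.1
  E: 733 − 2(90.89) = 551.2
  F: 0 + 1(90.89) = 90.89
  H: 0 + 1(90.89) = 90.89
  D: 1810 (inert)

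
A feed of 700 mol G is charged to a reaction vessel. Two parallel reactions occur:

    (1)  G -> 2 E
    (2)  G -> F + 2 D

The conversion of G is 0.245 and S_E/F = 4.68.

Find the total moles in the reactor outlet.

Conversion of G: G consumed = 0.245 × 700 = 171.5 mol = 1ξ₁ + 1ξ₂.
Selectivity: 2ξ₁ / (1ξ₂) = 4.68 → ξ₁ = 2.34 ξ₂.
Substitute: (1·2.34 + 1) ξ₂ = 171.5 → ξ₂ = 51.35 mol, ξ₁ = 120.2 mol.
Outlet amounts (n = n₀ + Σ ν·ξ):
  G: 700 − 1(120.2) − 1(51.35) = 528.5
  E: 0 + 2(120.2) = 240.3
  F: 0 + 1(51.35) = 51.35
  D: 0 + 2(51.35) = 102.7
Total out = 528.5 + 240.3 + 51.35 + 102.7 = 922.8 mol.

923 mol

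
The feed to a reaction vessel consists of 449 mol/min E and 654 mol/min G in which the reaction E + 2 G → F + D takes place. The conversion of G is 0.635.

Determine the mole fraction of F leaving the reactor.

0.232

G reacted = 0.635 × 654 = 415.3 mol/min; ν_G = −2, so ξ = 415.3/2 = 207.6 mol/min.
Outlet amounts (n = n₀ + ν ξ):
  E: 449 − 1(207.6) = 241.4
  G: 654 − 2(207.6) = 238.7
  F: 0 + 1(207.6) = 207.6
  D: 0 + 1(207.6) = 207.6
Total out = 895.4 mol/min; y_F = 207.6 / 895.4 = 0.2319.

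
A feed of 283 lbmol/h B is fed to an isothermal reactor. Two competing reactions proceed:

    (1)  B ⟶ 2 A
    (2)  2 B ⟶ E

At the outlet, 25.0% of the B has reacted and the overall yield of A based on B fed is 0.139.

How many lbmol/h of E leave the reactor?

Yield of A: 2ξ₁ / 283 = 0.139 → ξ₁ = 19.67 lbmol/h.
Conversion of B: 1ξ₁ + 2ξ₂ = 0.25 × 283 = 70.75 → ξ₂ = 25.54 lbmol/h.
Outlet amounts (n = n₀ + Σ ν·ξ):
  B: 283 − 1(19.67) − 2(25.54) = 212.2
  A: 0 + 2(19.67) = 39.34
  E: 0 + 1(25.54) = 25.54

25.5 lbmol/h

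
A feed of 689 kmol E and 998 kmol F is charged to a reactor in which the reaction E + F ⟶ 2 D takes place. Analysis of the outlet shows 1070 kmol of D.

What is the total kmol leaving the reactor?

1690 kmol

For D: n = n₀ + 2ξ → 1070 = 0 + 2ξ, giving ξ = 535 kmol.
Outlet amounts (n = n₀ + ν ξ):
  E: 689 − 1(535) = 154
  F: 998 − 1(535) = 463
  D: 0 + 2(535) = 1070
Total out = 154 + 463 + 1070 = 1687 kmol.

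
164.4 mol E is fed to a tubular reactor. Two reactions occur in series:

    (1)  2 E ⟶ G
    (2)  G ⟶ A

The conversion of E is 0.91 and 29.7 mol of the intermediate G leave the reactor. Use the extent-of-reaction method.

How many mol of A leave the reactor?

45.1 mol

Conversion of E: E consumed = 2ξ₁ = 0.91 × 164.4 → ξ₁ = 74.8 mol.
G balance: n_G = 0 + 1ξ₁ − 1ξ₂ = 29.7 → ξ₂ = (1·74.8 − 29.7)/1 = 45.1 mol.
Outlet amounts (n = n₀ + Σ ν·ξ):
  E: 164.4 − 2(74.8) = 14.8
  G: 0 + 1(74.8) − 1(45.1) = 29.7
  A: 0 + 1(45.1) = 45.1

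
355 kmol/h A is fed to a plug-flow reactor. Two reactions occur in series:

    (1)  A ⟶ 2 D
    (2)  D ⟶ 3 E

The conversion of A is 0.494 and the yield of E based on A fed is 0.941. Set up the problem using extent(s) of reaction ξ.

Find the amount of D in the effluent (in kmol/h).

Conversion of A: A consumed = 1ξ₁ = 0.494 × 355 → ξ₁ = 175.4 kmol/h.
Yield of E: 3ξ₂ / 355 = 0.941 → ξ₂ = 111.4 kmol/h.
Outlet amounts (n = n₀ + Σ ν·ξ):
  A: 355 − 1(175.4) = 179.6
  D: 0 + 2(175.4) − 1(111.4) = 239.4
  E: 0 + 3(111.4) = 334.1

239 kmol/h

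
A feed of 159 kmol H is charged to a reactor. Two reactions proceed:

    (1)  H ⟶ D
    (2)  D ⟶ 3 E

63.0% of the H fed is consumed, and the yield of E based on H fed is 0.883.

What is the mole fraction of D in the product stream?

Conversion of H: H consumed = 1ξ₁ = 0.63 × 159 → ξ₁ = 100.2 kmol.
Yield of E: 3ξ₂ / 159 = 0.883 → ξ₂ = 46.8 kmol.
Outlet amounts (n = n₀ + Σ ν·ξ):
  H: 159 − 1(100.2) = 58.83
  D: 0 + 1(100.2) − 1(46.8) = 53.37
  E: 0 + 3(46.8) = 140.4
Total out = 252.6 kmol; y_D = 53.37 / 252.6 = 0.2113.

0.211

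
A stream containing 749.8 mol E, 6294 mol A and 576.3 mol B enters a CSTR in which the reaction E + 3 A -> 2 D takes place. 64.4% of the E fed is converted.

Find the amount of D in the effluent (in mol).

E reacted = 0.644 × 749.8 = 482.9 mol; ν_E = −1, so ξ = 482.9/1 = 482.9 mol.
Outlet amounts (n = n₀ + ν ξ):
  E: 749.8 − 1(482.9) = 266.9
  A: 6294 − 3(482.9) = 4845
  D: 0 + 2(482.9) = 965.7
  B: 576.3 (inert)

966 mol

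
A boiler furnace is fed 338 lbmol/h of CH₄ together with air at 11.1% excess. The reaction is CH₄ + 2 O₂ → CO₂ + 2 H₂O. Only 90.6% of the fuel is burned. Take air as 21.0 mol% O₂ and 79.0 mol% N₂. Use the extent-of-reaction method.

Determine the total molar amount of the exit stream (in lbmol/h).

3910 lbmol/h

Stoichiometric O₂ = 2 × 338 = 676 lbmol/h; O₂ fed = 676 × 1.111 = 751 lbmol/h.
N₂ fed = 751 × 79/21 = 2825 lbmol/h.
Fuel reacted = 0.906 × 338 → ξ = 306.2 lbmol/h.
Outlet (n = n₀ + ν ξ):
  CH₄: 338 − 1(306.2) = 31.77
  O₂: 751 − 2(306.2) = 138.6
  N₂: 2825 (inert)
  CO₂: 0 + 1(306.2) = 306.2
  H₂O: 0 + 2(306.2) = 612.5
Total out = 31.77 + 138.6 + 2825 + 306.2 + 612.5 = 3914 lbmol/h.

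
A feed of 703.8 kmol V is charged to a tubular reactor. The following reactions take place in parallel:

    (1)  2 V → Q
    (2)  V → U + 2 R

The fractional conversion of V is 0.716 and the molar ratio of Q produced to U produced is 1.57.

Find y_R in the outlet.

Conversion of V: V consumed = 0.716 × 703.8 = 503.9 kmol = 2ξ₁ + 1ξ₂.
Selectivity: 1ξ₁ / (1ξ₂) = 1.57 → ξ₁ = 1.57 ξ₂.
Substitute: (2·1.57 + 1) ξ₂ = 503.9 → ξ₂ = 121.7 kmol, ξ₁ = 191.1 kmol.
Outlet amounts (n = n₀ + Σ ν·ξ):
  V: 703.8 − 2(191.1) − 1(121.7) = 199.9
  Q: 0 + 1(191.1) = 191.1
  U: 0 + 1(121.7) = 121.7
  R: 0 + 2(121.7) = 243.4
Total out = 756.1 kmol; y_R = 243.4 / 756.1 = 0.322.

0.322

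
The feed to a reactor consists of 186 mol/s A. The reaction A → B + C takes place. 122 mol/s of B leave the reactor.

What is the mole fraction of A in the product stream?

For B: n = n₀ + 1ξ → 122 = 0 + 1ξ, giving ξ = 122 mol/s.
Outlet amounts (n = n₀ + ν ξ):
  A: 186 − 1(122) = 64
  B: 0 + 1(122) = 122
  C: 0 + 1(122) = 122
Total out = 308 mol/s; y_A = 64 / 308 = 0.2078.

0.208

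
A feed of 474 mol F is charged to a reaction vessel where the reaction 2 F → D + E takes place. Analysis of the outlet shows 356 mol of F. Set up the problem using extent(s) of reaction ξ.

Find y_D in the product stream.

0.124

For F: n = n₀ − 2ξ → 356 = 474 − 2ξ, giving ξ = 59 mol.
Outlet amounts (n = n₀ + ν ξ):
  F: 474 − 2(59) = 356
  D: 0 + 1(59) = 59
  E: 0 + 1(59) = 59
Total out = 474 mol; y_D = 59 / 474 = 0.1245.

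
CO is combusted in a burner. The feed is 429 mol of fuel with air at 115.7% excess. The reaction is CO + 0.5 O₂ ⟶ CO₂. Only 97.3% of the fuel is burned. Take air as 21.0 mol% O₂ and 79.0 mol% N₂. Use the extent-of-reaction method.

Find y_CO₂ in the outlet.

0.172

Stoichiometric O₂ = 0.5 × 429 = 214.5 mol; O₂ fed = 214.5 × 2.157 = 462.7 mol.
N₂ fed = 462.7 × 79/21 = 1741 mol.
Fuel reacted = 0.973 × 429 → ξ = 417.4 mol.
Outlet (n = n₀ + ν ξ):
  CO: 429 − 1(417.4) = 11.58
  O₂: 462.7 − 0.5(417.4) = 254
  N₂: 1741 (inert)
  CO₂: 0 + 1(417.4) = 417.4
Total out = 2424 mol; y_CO₂ = 417.4 / 2424 = 0.1722.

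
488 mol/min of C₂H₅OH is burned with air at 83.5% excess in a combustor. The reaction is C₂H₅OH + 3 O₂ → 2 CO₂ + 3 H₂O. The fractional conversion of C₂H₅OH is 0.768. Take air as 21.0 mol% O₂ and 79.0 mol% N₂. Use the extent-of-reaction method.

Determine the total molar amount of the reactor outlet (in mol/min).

Stoichiometric O₂ = 3 × 488 = 1464 mol/min; O₂ fed = 1464 × 1.835 = 2686 mol/min.
N₂ fed = 2686 × 79/21 = 10110 mol/min.
Fuel reacted = 0.768 × 488 → ξ = 374.8 mol/min.
Outlet (n = n₀ + ν ξ):
  C₂H₅OH: 488 − 1(374.8) = 113.2
  O₂: 2686 − 3(374.8) = 1562
  N₂: 10110 (inert)
  CO₂: 0 + 2(374.8) = 749.6
  H₂O: 0 + 3(374.8) = 1124
Total out = 113.2 + 1562 + 10110 + 749.6 + 1124 = 13660 mol/min.

13700 mol/min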